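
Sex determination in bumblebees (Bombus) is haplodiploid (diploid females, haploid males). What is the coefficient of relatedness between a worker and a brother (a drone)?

Her haploid brother carries none of their father's genes and a random half of their mother's genome; that half matches the maternal half of her own genome with probability 1/2: r = 1/2 · 1/2 = 1/4.

0.25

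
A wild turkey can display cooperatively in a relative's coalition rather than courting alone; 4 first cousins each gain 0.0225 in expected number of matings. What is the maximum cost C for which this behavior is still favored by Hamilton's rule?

0.01125

r to a first cousin = 1/8 (first cousins share one grandparent pair — two paths of length 4: r = 2·(1/2)^4 = 1/8).
Hamilton's rule: n·r·B > C, so the trait is favored while C < n·r·B = 4·0.125·0.0225 = 0.01125.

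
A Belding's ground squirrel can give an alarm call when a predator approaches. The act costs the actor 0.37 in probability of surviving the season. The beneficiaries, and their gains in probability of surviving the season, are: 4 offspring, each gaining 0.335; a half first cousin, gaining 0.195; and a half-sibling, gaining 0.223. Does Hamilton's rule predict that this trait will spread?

Yes

Hamilton's rule: the trait is favored when the sum of r·B over every recipient exceeds the actor's cost C.
r to an offspring = 1/2 (one parent–offspring link: r = (1/2)^1 = 1/2).
r to a half first cousin = 1/16 (half first cousins share one grandparent — one path of length 4: r = (1/2)^4 = 1/16).
r to a half-sibling = 1/4 (half-sibs share one parent — one path of length 2: r = (1/2)^2 = 1/4).
Summing one r·B term per recipient: 4·0.5·0.335 + 1·0.0625·0.195 + 1·0.25·0.223 = 0.7379375.
0.7379375 > 0.37: the indirect benefit exceeds the cost.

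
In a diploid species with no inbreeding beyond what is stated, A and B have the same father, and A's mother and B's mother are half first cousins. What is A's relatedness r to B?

Independent pedigree routes through distinct common ancestors add.
A and B are related in two ways: half-sibs through their shared father (r = 1/4) and half second cousins through their mothers (r = 1/64).
r = 1/4 + 1/64 = 17/64 = 0.265625.

0.265625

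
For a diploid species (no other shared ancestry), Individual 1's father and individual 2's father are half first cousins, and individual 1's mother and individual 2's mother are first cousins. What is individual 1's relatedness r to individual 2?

0.046875

Wright's path rule: contributions from independent ancestry routes add.
Individual 1 and individual 2 are related in two ways: half second cousins through their fathers (r = 1/64) and second cousins through their mothers (r = 1/32).
r = 1/64 + 1/32 = 0.046875.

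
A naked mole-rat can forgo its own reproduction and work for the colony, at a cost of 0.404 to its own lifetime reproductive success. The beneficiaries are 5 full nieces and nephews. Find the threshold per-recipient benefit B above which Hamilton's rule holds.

0.3232

r to a full niece or nephew = 0.25 (full aunt/uncle↔niece/nephew: two paths of length 3 through the shared grandparent pair: r = 2·(1/2)^3 = 1/4).
Hamilton's rule with n recipients of equal r: n·r·B > C, so B > C/(n·r) = 0.404/(5·0.25) = 0.3232.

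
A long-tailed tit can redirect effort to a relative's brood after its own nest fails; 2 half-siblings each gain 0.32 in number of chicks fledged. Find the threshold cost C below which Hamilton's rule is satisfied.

r to a half-sibling = 0.25 (half-sibs share one parent — one path of length 2: r = (1/2)^2 = 1/4).
Hamilton's rule: n·r·B > C, so the trait is favored while C < n·r·B = 2·0.25·0.32 = 0.16.

0.16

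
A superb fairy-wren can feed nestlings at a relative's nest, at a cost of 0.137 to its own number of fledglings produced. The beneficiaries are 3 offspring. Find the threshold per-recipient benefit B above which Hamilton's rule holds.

0.0913

r to an offspring = 1/2 (one parent–offspring link: r = (1/2)^1 = 1/2).
Hamilton's rule with n recipients of equal r: n·r·B > C, so B > C/(n·r) = 0.137/(3·0.5) = 0.0913.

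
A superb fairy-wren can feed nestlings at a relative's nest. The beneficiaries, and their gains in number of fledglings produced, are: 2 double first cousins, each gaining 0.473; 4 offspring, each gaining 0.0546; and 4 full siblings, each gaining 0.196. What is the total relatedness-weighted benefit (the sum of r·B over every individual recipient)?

r to a double first cousin = 0.25 (double first cousins share both grandparent pairs — four paths of length 4: r = 4·(1/2)^4 = 1/4).
r to an offspring = 0.5 (one parent–offspring link: r = (1/2)^1 = 1/2).
r to a full sibling = 1/2 (full sibs share both parents — two paths of length 2: r = 2·(1/2)^2 = 1/2).
Summing one r·B term per recipient: 2·0.25·0.473 + 4·0.5·0.0546 + 4·0.5·0.196 = 0.7377.

0.7377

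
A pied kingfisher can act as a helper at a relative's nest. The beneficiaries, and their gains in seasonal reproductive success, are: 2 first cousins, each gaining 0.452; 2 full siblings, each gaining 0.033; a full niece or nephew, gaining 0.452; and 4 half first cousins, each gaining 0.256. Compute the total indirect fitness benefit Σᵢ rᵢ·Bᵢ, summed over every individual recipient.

0.323

r to a first cousin = 0.125 (first cousins share one grandparent pair — two paths of length 4: r = 2·(1/2)^4 = 1/8).
r to a full sibling = 1/2 (full sibs share both parents — two paths of length 2: r = 2·(1/2)^2 = 1/2).
r to a full niece or nephew = 0.25 (full aunt/uncle↔niece/nephew: two paths of length 3 through the shared grandparent pair: r = 2·(1/2)^3 = 1/4).
r to a half first cousin = 1/16 (half first cousins share one grandparent — one path of length 4: r = (1/2)^4 = 1/16).
Summing one r·B term per recipient: 2·0.125·0.452 + 2·0.5·0.033 + 1·0.25·0.452 + 4·0.0625·0.256 = 0.323.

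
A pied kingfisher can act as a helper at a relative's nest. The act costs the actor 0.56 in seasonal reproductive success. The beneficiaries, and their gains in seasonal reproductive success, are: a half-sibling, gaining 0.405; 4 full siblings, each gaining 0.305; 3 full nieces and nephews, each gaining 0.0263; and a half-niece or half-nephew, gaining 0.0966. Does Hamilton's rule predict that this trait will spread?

Hamilton's rule: the trait is favored when the sum of r·B over every recipient exceeds the actor's cost C.
r to a half-sibling = 0.25 (half-sibs share one parent — one path of length 2: r = (1/2)^2 = 1/4).
r to a full sibling = 1/2 (full sibs share both parents — two paths of length 2: r = 2·(1/2)^2 = 1/2).
r to a full niece or nephew = 0.25 (full aunt/uncle↔niece/nephew: two paths of length 3 through the shared grandparent pair: r = 2·(1/2)^3 = 1/4).
r to a half-niece or half-nephew = 0.125 (half-aunt/uncle↔niece/nephew: one path of length 3: r = (1/2)^3 = 1/8).
Summing one r·B term per recipient: 1·0.25·0.405 + 4·0.5·0.305 + 3·0.25·0.0263 + 1·0.125·0.0966 = 0.74305.
0.74305 > 0.56: the indirect benefit exceeds the cost.

Yes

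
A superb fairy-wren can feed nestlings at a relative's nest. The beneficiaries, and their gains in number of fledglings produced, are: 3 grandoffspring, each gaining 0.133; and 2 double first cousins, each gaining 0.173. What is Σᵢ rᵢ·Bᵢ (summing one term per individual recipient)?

r to a grandoffspring = 1/4 (two parent–offspring links: r = (1/2)^2 = 1/4).
r to a double first cousin = 0.25 (double first cousins share both grandparent pairs — four paths of length 4: r = 4·(1/2)^4 = 1/4).
Summing one r·B term per recipient: 3·0.25·0.133 + 2·0.25·0.173 = 0.18625.

0.18625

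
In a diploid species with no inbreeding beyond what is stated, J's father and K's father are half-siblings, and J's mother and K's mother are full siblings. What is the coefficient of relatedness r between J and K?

0.1875

With two independent routes of shared ancestry, r is the sum of the two contributions.
J and K are related in two ways: half first cousins through their fathers (r = 1/16) and first cousins through their mothers (r = 1/8).
r = 1/16 + 1/8 = 0.1875.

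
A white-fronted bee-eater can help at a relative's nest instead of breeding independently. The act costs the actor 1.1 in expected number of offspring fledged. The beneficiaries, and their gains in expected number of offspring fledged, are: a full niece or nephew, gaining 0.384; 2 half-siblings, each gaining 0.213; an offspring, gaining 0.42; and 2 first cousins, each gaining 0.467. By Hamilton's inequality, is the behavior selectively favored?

No

Hamilton's rule: the trait is favored when the sum of r·B over every recipient exceeds the actor's cost C.
r to a full niece or nephew = 1/4 (full aunt/uncle↔niece/nephew: two paths of length 3 through the shared grandparent pair: r = 2·(1/2)^3 = 1/4).
r to a half-sibling = 0.25 (half-sibs share one parent — one path of length 2: r = (1/2)^2 = 1/4).
r to an offspring = 1/2 (one parent–offspring link: r = (1/2)^1 = 1/2).
r to a first cousin = 1/8 (first cousins share one grandparent pair — two paths of length 4: r = 2·(1/2)^4 = 1/8).
Summing one r·B term per recipient: 1·0.25·0.384 + 2·0.25·0.213 + 1·0.5·0.42 + 2·0.125·0.467 = 0.52925.
0.52925 < 1.1: the indirect benefit is less than the cost.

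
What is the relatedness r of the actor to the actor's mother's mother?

0.25

Each parent–offspring link contributes a factor of 1/2, and independent paths through distinct common ancestors add.
Two parent–offspring links: r = (1/2)^2 = 1/4.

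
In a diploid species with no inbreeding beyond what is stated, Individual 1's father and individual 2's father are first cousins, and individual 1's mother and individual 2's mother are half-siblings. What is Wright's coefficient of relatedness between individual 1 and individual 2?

0.09375

Independent pedigree routes through distinct common ancestors add.
Individual 1 and individual 2 are related in two ways: second cousins through their fathers (r = 1/32) and half first cousins through their mothers (r = 1/16).
r = 1/32 + 1/16 = 3/32 = 0.09375.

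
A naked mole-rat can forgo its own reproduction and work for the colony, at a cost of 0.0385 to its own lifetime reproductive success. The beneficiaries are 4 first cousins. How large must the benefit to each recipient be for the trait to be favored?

r to a first cousin = 1/8 (first cousins share one grandparent pair — two paths of length 4: r = 2·(1/2)^4 = 1/8).
Hamilton's rule with n recipients of equal r: n·r·B > C, so B > C/(n·r) = 0.0385/(4·0.125) = 0.077.

0.077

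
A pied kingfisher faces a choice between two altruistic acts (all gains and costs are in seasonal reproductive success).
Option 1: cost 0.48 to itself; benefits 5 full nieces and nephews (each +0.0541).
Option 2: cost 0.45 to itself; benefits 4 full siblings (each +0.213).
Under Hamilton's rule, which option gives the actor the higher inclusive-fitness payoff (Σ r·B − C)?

Option 2

Option 1: r to a full niece or nephew = 0.25.
Option 1: Σ r·B − C = (5·0.25·0.0541) − 0.48 = -0.412375.
Option 2: r to a full sibling = 0.5.
Option 2: Σ r·B − C = (4·0.5·0.213) − 0.45 = -0.024.
Option 2 has the higher net inclusive-fitness payoff.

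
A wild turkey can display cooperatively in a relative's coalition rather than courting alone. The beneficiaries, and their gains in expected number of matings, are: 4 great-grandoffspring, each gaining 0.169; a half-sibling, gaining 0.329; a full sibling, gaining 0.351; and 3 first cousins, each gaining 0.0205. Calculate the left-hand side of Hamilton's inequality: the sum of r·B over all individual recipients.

r to a great-grandoffspring = 1/8 (three parent–offspring links: r = (1/2)^3 = 1/8).
r to a half-sibling = 1/4 (half-sibs share one parent — one path of length 2: r = (1/2)^2 = 1/4).
r to a full sibling = 1/2 (full sibs share both parents — two paths of length 2: r = 2·(1/2)^2 = 1/2).
r to a first cousin = 0.125 (first cousins share one grandparent pair — two paths of length 4: r = 2·(1/2)^4 = 1/8).
Summing one r·B term per recipient: 4·0.125·0.169 + 1·0.25·0.329 + 1·0.5·0.351 + 3·0.125·0.0205 = 0.3499375.

0.3499375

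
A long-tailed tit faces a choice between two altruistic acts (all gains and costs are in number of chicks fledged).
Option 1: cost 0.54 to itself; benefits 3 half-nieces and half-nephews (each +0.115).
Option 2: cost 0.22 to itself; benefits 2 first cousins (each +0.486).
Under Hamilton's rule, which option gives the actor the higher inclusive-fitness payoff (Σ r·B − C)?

Option 1: r to a half-niece or half-nephew = 0.125.
Option 1: Σ r·B − C = (3·0.125·0.115) − 0.54 = -0.496875.
Option 2: r to a first cousin = 0.125.
Option 2: Σ r·B − C = (2·0.125·0.486) − 0.22 = -0.0985.
Option 2 has the higher net inclusive-fitness payoff.

Option 2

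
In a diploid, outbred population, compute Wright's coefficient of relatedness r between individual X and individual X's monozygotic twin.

1

Each parent–offspring link contributes a factor of 1/2, and independent paths through distinct common ancestors add.
Monozygotic twins share every allele identical by descent: r = 1.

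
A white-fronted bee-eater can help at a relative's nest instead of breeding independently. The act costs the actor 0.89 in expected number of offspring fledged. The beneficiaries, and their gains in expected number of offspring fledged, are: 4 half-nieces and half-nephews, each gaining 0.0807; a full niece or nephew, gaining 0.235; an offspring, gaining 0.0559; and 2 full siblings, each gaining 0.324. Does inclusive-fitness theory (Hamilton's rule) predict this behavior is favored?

No

Hamilton's rule: the trait is favored when the sum of r·B over every recipient exceeds the actor's cost C.
r to a half-niece or half-nephew = 1/8 (half-aunt/uncle↔niece/nephew: one path of length 3: r = (1/2)^3 = 1/8).
r to a full niece or nephew = 1/4 (full aunt/uncle↔niece/nephew: two paths of length 3 through the shared grandparent pair: r = 2·(1/2)^3 = 1/4).
r to an offspring = 0.5 (one parent–offspring link: r = (1/2)^1 = 1/2).
r to a full sibling = 1/2 (full sibs share both parents — two paths of length 2: r = 2·(1/2)^2 = 1/2).
Summing one r·B term per recipient: 4·0.125·0.0807 + 1·0.25·0.235 + 1·0.5·0.0559 + 2·0.5·0.324 = 0.45105.
0.45105 < 0.89: the indirect benefit is less than the cost.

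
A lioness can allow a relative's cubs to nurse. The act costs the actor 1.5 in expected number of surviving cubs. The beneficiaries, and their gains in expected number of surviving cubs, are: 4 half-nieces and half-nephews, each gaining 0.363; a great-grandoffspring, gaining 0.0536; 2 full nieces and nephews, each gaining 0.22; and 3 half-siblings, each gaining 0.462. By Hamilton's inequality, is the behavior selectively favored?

No

Hamilton's rule: the trait is favored when the sum of r·B over every recipient exceeds the actor's cost C.
r to a half-niece or half-nephew = 1/8 (half-aunt/uncle↔niece/nephew: one path of length 3: r = (1/2)^3 = 1/8).
r to a great-grandoffspring = 1/8 (three parent–offspring links: r = (1/2)^3 = 1/8).
r to a full niece or nephew = 0.25 (full aunt/uncle↔niece/nephew: two paths of length 3 through the shared grandparent pair: r = 2·(1/2)^3 = 1/4).
r to a half-sibling = 0.25 (half-sibs share one parent — one path of length 2: r = (1/2)^2 = 1/4).
Summing one r·B term per recipient: 4·0.125·0.363 + 1·0.125·0.0536 + 2·0.25·0.22 + 3·0.25·0.462 = 0.6447.
0.6447 < 1.5: the indirect benefit is less than the cost.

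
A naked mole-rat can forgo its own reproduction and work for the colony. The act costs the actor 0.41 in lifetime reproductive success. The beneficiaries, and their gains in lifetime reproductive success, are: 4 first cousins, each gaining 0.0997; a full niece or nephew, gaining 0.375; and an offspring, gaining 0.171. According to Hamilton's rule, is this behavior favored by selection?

No

Hamilton's rule: the trait is favored when the sum of r·B over every recipient exceeds the actor's cost C.
r to a first cousin = 0.125 (first cousins share one grandparent pair — two paths of length 4: r = 2·(1/2)^4 = 1/8).
r to a full niece or nephew = 0.25 (full aunt/uncle↔niece/nephew: two paths of length 3 through the shared grandparent pair: r = 2·(1/2)^3 = 1/4).
r to an offspring = 1/2 (one parent–offspring link: r = (1/2)^1 = 1/2).
Summing one r·B term per recipient: 4·0.125·0.0997 + 1·0.25·0.375 + 1·0.5·0.171 = 0.2291.
0.2291 < 0.41: the indirect benefit is less than the cost.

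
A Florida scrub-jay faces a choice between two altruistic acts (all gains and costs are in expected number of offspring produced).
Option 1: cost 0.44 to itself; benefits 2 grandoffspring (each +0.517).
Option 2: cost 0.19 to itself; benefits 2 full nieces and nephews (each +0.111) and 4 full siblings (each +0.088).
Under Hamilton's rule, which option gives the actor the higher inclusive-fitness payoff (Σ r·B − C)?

Option 2

Option 1: r to a grandoffspring = 0.25.
Option 1: Σ r·B − C = (2·0.25·0.517) − 0.44 = -0.1815.
Option 2: r to a full niece or nephew = 0.25.
Option 2: r to a full sibling = 0.5.
Option 2: Σ r·B − C = (2·0.25·0.111 + 4·0.5·0.088) − 0.19 = 0.0415.
Option 2 has the higher net inclusive-fitness payoff.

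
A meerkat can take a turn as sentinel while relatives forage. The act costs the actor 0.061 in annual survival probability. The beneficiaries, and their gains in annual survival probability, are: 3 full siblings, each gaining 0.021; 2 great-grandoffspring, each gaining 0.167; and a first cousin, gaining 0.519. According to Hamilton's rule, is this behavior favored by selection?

Hamilton's rule: the trait is favored when the sum of r·B over every recipient exceeds the actor's cost C.
r to a full sibling = 1/2 (full sibs share both parents — two paths of length 2: r = 2·(1/2)^2 = 1/2).
r to a great-grandoffspring = 1/8 (three parent–offspring links: r = (1/2)^3 = 1/8).
r to a first cousin = 0.125 (first cousins share one grandparent pair — two paths of length 4: r = 2·(1/2)^4 = 1/8).
Summing one r·B term per recipient: 3·0.5·0.021 + 2·0.125·0.167 + 1·0.125·0.519 = 0.138125.
0.138125 > 0.061: the indirect benefit exceeds the cost.

Yes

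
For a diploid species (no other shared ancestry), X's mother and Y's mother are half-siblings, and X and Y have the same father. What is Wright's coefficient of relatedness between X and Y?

0.3125

Independent pedigree routes through distinct common ancestors add.
X and Y are related in two ways: half first cousins through their mothers (r = 1/16) and half-sibs through their shared father (r = 1/4).
r = 1/16 + 1/4 = 5/16 = 0.3125.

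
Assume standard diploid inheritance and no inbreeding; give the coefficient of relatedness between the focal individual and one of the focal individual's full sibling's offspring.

0.25

Each parent–offspring link contributes a factor of 1/2, and independent paths through distinct common ancestors add.
Full aunt/uncle↔niece/nephew: two paths of length 3 through the shared grandparent pair: r = 2·(1/2)^3 = 1/4.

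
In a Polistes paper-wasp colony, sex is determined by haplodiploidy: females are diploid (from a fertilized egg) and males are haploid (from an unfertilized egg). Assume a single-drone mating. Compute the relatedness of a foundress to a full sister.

Haplodiploid full sisters inherit their father's entire haploid genome identically (contributing 1/2) and on average half of their mother's contribution (1/2 · 1/2 = 1/4); r = 1/2 + 1/4 = 3/4.

0.75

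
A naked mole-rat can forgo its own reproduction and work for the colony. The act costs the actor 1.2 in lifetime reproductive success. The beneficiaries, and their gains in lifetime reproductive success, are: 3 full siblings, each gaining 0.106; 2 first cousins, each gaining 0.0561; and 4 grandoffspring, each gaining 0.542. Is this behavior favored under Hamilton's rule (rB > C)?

No

Hamilton's rule: the trait is favored when the sum of r·B over every recipient exceeds the actor's cost C.
r to a full sibling = 0.5 (full sibs share both parents — two paths of length 2: r = 2·(1/2)^2 = 1/2).
r to a first cousin = 0.125 (first cousins share one grandparent pair — two paths of length 4: r = 2·(1/2)^4 = 1/8).
r to a grandoffspring = 1/4 (two parent–offspring links: r = (1/2)^2 = 1/4).
Summing one r·B term per recipient: 3·0.5·0.106 + 2·0.125·0.0561 + 4·0.25·0.542 = 0.715025.
0.715025 < 1.2: the indirect benefit is less than the cost.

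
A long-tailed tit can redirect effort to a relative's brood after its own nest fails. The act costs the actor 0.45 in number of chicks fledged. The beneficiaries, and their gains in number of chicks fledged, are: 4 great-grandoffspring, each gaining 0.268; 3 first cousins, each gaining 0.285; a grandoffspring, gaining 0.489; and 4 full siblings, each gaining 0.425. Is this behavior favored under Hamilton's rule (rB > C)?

Yes

Hamilton's rule: the trait is favored when the sum of r·B over every recipient exceeds the actor's cost C.
r to a great-grandoffspring = 1/8 (three parent–offspring links: r = (1/2)^3 = 1/8).
r to a first cousin = 1/8 (first cousins share one grandparent pair — two paths of length 4: r = 2·(1/2)^4 = 1/8).
r to a grandoffspring = 0.25 (two parent–offspring links: r = (1/2)^2 = 1/4).
r to a full sibling = 1/2 (full sibs share both parents — two paths of length 2: r = 2·(1/2)^2 = 1/2).
Summing one r·B term per recipient: 4·0.125·0.268 + 3·0.125·0.285 + 1·0.25·0.489 + 4·0.5·0.425 = 1.213125.
1.213125 > 0.45: the indirect benefit exceeds the cost.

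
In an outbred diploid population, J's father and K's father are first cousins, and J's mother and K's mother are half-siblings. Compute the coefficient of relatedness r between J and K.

Wright's path rule: contributions from independent ancestry routes add.
J and K are related in two ways: second cousins through their fathers (r = 1/32) and half first cousins through their mothers (r = 1/16).
r = 1/32 + 1/16 = 3/32 = 0.09375.

0.09375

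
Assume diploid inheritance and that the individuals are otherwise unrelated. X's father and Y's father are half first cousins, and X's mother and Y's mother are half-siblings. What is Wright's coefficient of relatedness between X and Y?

Wright's path rule: contributions from independent ancestry routes add.
X and Y are related in two ways: half second cousins through their fathers (r = 1/64) and half first cousins through their mothers (r = 1/16).
r = 1/64 + 1/16 = 0.078125.

0.078125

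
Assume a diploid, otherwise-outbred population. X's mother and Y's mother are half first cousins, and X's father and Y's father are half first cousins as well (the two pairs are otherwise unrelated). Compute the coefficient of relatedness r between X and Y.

0.03125

Independent pedigree routes through distinct common ancestors add.
X and Y are related in two ways: half second cousins through their mothers (r = 1/64) and half second cousins through their fathers (r = 1/64).
r = 1/64 + 1/64 = 1/32 = 0.03125.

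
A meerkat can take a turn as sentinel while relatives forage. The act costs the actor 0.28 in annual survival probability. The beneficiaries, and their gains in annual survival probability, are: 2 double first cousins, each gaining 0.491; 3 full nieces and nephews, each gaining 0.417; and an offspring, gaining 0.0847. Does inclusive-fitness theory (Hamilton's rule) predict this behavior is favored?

Yes

Hamilton's rule: the trait is favored when the sum of r·B over every recipient exceeds the actor's cost C.
r to a double first cousin = 1/4 (double first cousins share both grandparent pairs — four paths of length 4: r = 4·(1/2)^4 = 1/4).
r to a full niece or nephew = 0.25 (full aunt/uncle↔niece/nephew: two paths of length 3 through the shared grandparent pair: r = 2·(1/2)^3 = 1/4).
r to an offspring = 0.5 (one parent–offspring link: r = (1/2)^1 = 1/2).
Summing one r·B term per recipient: 2·0.25·0.491 + 3·0.25·0.417 + 1·0.5·0.0847 = 0.6006.
0.6006 > 0.28: the indirect benefit exceeds the cost.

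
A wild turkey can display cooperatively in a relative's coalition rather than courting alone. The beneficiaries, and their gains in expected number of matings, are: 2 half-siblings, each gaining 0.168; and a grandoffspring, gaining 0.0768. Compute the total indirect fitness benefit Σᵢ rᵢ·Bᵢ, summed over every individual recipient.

0.1032

r to a half-sibling = 0.25 (half-sibs share one parent — one path of length 2: r = (1/2)^2 = 1/4).
r to a grandoffspring = 0.25 (two parent–offspring links: r = (1/2)^2 = 1/4).
Summing one r·B term per recipient: 2·0.25·0.168 + 1·0.25·0.0768 = 0.1032.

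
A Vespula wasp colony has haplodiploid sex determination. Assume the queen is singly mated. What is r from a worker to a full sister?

0.75

Haplodiploid full sisters inherit their father's entire haploid genome identically (contributing 1/2) and on average half of their mother's contribution (1/2 · 1/2 = 1/4); r = 1/2 + 1/4 = 3/4.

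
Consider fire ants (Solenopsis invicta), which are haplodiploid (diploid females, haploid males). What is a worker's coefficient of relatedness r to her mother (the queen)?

0.5

One meiotic link between diploid queen and diploid daughter: r = 1/2.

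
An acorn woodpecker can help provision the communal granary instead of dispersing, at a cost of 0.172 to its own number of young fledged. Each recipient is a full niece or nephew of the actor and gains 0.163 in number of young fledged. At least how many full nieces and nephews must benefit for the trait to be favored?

r to a full niece or nephew = 1/4 (full aunt/uncle↔niece/nephew: two paths of length 3 through the shared grandparent pair: r = 2·(1/2)^3 = 1/4).
Hamilton's rule: n·r·B > C  ⇒  n > C/(r·B) = 0.172/(0.25·0.163) = 4.221.
The smallest integer exceeding 4.221 is 5.

5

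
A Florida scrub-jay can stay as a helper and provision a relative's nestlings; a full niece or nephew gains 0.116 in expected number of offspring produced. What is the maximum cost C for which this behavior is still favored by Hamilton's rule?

0.029

r to a full niece or nephew = 1/4 (full aunt/uncle↔niece/nephew: two paths of length 3 through the shared grandparent pair: r = 2·(1/2)^3 = 1/4).
Hamilton's rule: n·r·B > C, so the trait is favored while C < n·r·B = 1·0.25·0.116 = 0.029.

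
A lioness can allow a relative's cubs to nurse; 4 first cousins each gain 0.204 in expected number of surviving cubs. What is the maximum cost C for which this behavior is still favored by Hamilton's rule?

0.102

r to a first cousin = 0.125 (first cousins share one grandparent pair — two paths of length 4: r = 2·(1/2)^4 = 1/8).
Hamilton's rule: n·r·B > C, so the trait is favored while C < n·r·B = 4·0.125·0.204 = 0.102.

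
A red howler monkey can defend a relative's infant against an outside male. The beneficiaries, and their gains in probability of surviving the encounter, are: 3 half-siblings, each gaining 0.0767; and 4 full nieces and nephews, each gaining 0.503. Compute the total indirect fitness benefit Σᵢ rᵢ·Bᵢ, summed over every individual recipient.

0.560525

r to a half-sibling = 1/4 (half-sibs share one parent — one path of length 2: r = (1/2)^2 = 1/4).
r to a full niece or nephew = 1/4 (full aunt/uncle↔niece/nephew: two paths of length 3 through the shared grandparent pair: r = 2·(1/2)^3 = 1/4).
Summing one r·B term per recipient: 3·0.25·0.0767 + 4·0.25·0.503 = 0.560525.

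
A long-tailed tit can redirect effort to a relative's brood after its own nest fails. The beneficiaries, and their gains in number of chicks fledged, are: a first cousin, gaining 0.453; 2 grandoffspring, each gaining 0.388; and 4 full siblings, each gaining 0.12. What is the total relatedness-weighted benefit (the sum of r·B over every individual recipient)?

r to a first cousin = 1/8 (first cousins share one grandparent pair — two paths of length 4: r = 2·(1/2)^4 = 1/8).
r to a grandoffspring = 1/4 (two parent–offspring links: r = (1/2)^2 = 1/4).
r to a full sibling = 0.5 (full sibs share both parents — two paths of length 2: r = 2·(1/2)^2 = 1/2).
Summing one r·B term per recipient: 1·0.125·0.453 + 2·0.25·0.388 + 4·0.5·0.12 = 0.490625.

0.490625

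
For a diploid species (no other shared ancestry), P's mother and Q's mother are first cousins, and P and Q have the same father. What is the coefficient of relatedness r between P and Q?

0.28125

With two independent routes of shared ancestry, r is the sum of the two contributions.
P and Q are related in two ways: second cousins through their mothers (r = 1/32) and half-sibs through their shared father (r = 1/4).
r = 1/32 + 1/4 = 9/32 = 0.28125.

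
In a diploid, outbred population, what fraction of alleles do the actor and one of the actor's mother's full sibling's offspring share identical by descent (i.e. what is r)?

Each parent–offspring link contributes a factor of 1/2, and independent paths through distinct common ancestors add.
First cousins share one grandparent pair — two paths of length 4: r = 2·(1/2)^4 = 1/8.

0.125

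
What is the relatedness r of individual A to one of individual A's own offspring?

Each parent–offspring link contributes a factor of 1/2, and independent paths through distinct common ancestors add.
One parent–offspring link: r = (1/2)^1 = 1/2.

0.5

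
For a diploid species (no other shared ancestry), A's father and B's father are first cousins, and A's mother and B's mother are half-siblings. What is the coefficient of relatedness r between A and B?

0.09375

Wright's path rule: contributions from independent ancestry routes add.
A and B are related in two ways: second cousins through their fathers (r = 1/32) and half first cousins through their mothers (r = 1/16).
r = 1/32 + 1/16 = 0.09375.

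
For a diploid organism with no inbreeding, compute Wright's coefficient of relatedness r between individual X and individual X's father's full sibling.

0.25

Each parent–offspring link contributes a factor of 1/2, and independent paths through distinct common ancestors add.
Full aunt/uncle↔niece/nephew: two paths of length 3 through the shared grandparent pair: r = 2·(1/2)^3 = 1/4.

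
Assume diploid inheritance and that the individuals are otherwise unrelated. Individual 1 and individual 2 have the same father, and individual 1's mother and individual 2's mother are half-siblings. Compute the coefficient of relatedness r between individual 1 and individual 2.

0.3125

Wright's path rule: contributions from independent ancestry routes add.
Individual 1 and individual 2 are related in two ways: half-sibs through their shared father (r = 1/4) and half first cousins through their mothers (r = 1/16).
r = 1/4 + 1/16 = 5/16 = 0.3125.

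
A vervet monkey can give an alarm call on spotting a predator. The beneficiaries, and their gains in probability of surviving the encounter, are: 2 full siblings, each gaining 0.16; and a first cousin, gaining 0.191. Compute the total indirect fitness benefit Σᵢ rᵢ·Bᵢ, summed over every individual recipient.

r to a full sibling = 1/2 (full sibs share both parents — two paths of length 2: r = 2·(1/2)^2 = 1/2).
r to a first cousin = 1/8 (first cousins share one grandparent pair — two paths of length 4: r = 2·(1/2)^4 = 1/8).
Summing one r·B term per recipient: 2·0.5·0.16 + 1·0.125·0.191 = 0.183875.

0.183875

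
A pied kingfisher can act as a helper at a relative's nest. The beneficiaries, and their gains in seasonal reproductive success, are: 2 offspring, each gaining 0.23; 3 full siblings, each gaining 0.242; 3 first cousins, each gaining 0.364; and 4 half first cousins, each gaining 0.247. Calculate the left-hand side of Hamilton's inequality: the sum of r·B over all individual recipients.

r to an offspring = 0.5 (one parent–offspring link: r = (1/2)^1 = 1/2).
r to a full sibling = 0.5 (full sibs share both parents — two paths of length 2: r = 2·(1/2)^2 = 1/2).
r to a first cousin = 0.125 (first cousins share one grandparent pair — two paths of length 4: r = 2·(1/2)^4 = 1/8).
r to a half first cousin = 0.0625 (half first cousins share one grandparent — one path of length 4: r = (1/2)^4 = 1/16).
Summing one r·B term per recipient: 2·0.5·0.23 + 3·0.5·0.242 + 3·0.125·0.364 + 4·0.0625·0.247 = 0.79125.

0.79125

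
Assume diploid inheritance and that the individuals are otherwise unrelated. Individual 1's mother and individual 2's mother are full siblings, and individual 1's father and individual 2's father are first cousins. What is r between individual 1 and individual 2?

Independent pedigree routes through distinct common ancestors add.
Individual 1 and individual 2 are related in two ways: first cousins through their mothers (r = 1/8) and second cousins through their fathers (r = 1/32).
r = 1/8 + 1/32 = 5/32 = 0.15625.

0.15625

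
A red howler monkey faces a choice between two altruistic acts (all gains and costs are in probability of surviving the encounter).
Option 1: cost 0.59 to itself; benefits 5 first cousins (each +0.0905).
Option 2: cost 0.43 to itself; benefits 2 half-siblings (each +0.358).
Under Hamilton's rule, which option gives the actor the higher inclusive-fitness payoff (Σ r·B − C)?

Option 2

Option 1: r to a first cousin = 0.125.
Option 1: Σ r·B − C = (5·0.125·0.0905) − 0.59 = -0.5334375.
Option 2: r to a half-sibling = 0.25.
Option 2: Σ r·B − C = (2·0.25·0.358) − 0.43 = -0.251.
Option 2 has the higher net inclusive-fitness payoff.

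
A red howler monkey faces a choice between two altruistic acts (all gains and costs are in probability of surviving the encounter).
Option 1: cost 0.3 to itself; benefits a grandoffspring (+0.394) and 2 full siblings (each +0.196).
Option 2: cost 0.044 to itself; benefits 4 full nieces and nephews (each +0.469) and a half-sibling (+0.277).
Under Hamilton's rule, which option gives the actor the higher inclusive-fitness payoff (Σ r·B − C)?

Option 1: r to a grandoffspring = 0.25.
Option 1: r to a full sibling = 0.5.
Option 1: Σ r·B − C = (1·0.25·0.394 + 2·0.5·0.196) − 0.3 = -0.0055.
Option 2: r to a full niece or nephew = 0.25.
Option 2: r to a half-sibling = 0.25.
Option 2: Σ r·B − C = (4·0.25·0.469 + 1·0.25·0.277) − 0.044 = 0.49425.
Option 2 has the higher net inclusive-fitness payoff.

Option 2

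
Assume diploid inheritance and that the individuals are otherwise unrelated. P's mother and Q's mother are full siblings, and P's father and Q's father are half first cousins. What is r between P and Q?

0.140625

Independent pedigree routes through distinct common ancestors add.
P and Q are related in two ways: first cousins through their mothers (r = 1/8) and half second cousins through their fathers (r = 1/64).
r = 1/8 + 1/64 = 9/64 = 0.140625.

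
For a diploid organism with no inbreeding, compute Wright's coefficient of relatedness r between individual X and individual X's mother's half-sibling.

0.125

Each parent–offspring link contributes a factor of 1/2, and independent paths through distinct common ancestors add.
Half-aunt/uncle↔niece/nephew: one path of length 3: r = (1/2)^3 = 1/8.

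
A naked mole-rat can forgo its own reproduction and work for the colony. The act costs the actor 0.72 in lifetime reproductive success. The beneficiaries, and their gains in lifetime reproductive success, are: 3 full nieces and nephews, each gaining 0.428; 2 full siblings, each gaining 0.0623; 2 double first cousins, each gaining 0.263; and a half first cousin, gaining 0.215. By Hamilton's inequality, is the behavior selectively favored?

No

Hamilton's rule: the trait is favored when the sum of r·B over every recipient exceeds the actor's cost C.
r to a full niece or nephew = 0.25 (full aunt/uncle↔niece/nephew: two paths of length 3 through the shared grandparent pair: r = 2·(1/2)^3 = 1/4).
r to a full sibling = 1/2 (full sibs share both parents — two paths of length 2: r = 2·(1/2)^2 = 1/2).
r to a double first cousin = 0.25 (double first cousins share both grandparent pairs — four paths of length 4: r = 4·(1/2)^4 = 1/4).
r to a half first cousin = 0.0625 (half first cousins share one grandparent — one path of length 4: r = (1/2)^4 = 1/16).
Summing one r·B term per recipient: 3·0.25·0.428 + 2·0.5·0.0623 + 2·0.25·0.263 + 1·0.0625·0.215 = 0.5282375.
0.5282375 < 0.72: the indirect benefit is less than the cost.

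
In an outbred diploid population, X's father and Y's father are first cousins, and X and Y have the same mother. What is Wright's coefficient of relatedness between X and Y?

Independent pedigree routes through distinct common ancestors add.
X and Y are related in two ways: second cousins through their fathers (r = 1/32) and half-sibs through their shared mother (r = 1/4).
r = 1/32 + 1/4 = 0.28125.

0.28125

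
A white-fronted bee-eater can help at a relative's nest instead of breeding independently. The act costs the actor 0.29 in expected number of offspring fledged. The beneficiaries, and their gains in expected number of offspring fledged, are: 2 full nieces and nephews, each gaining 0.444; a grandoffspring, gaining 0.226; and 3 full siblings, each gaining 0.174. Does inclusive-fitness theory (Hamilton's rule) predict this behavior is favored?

Hamilton's rule: the trait is favored when the sum of r·B over every recipient exceeds the actor's cost C.
r to a full niece or nephew = 1/4 (full aunt/uncle↔niece/nephew: two paths of length 3 through the shared grandparent pair: r = 2·(1/2)^3 = 1/4).
r to a grandoffspring = 0.25 (two parent–offspring links: r = (1/2)^2 = 1/4).
r to a full sibling = 0.5 (full sibs share both parents — two paths of length 2: r = 2·(1/2)^2 = 1/2).
Summing one r·B term per recipient: 2·0.25·0.444 + 1·0.25·0.226 + 3·0.5·0.174 = 0.5395.
0.5395 > 0.29: the indirect benefit exceeds the cost.

Yes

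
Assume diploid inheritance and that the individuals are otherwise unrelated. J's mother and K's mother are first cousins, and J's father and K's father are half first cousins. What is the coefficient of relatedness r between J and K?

Independent pedigree routes through distinct common ancestors add.
J and K are related in two ways: second cousins through their mothers (r = 1/32) and half second cousins through their fathers (r = 1/64).
r = 1/32 + 1/64 = 0.046875.

0.046875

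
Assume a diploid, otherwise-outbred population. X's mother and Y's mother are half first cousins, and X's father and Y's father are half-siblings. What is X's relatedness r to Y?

0.078125

Independent pedigree routes through distinct common ancestors add.
X and Y are related in two ways: half second cousins through their mothers (r = 1/64) and half first cousins through their fathers (r = 1/16).
r = 1/64 + 1/16 = 0.078125.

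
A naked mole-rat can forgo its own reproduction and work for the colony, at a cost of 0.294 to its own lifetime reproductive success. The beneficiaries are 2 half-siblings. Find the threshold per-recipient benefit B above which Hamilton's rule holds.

0.588

r to a half-sibling = 1/4 (half-sibs share one parent — one path of length 2: r = (1/2)^2 = 1/4).
Hamilton's rule with n recipients of equal r: n·r·B > C, so B > C/(n·r) = 0.294/(2·0.25) = 0.588.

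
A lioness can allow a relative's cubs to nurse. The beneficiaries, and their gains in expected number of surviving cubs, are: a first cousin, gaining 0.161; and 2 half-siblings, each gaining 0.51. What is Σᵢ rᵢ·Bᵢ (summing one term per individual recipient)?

r to a first cousin = 1/8 (first cousins share one grandparent pair — two paths of length 4: r = 2·(1/2)^4 = 1/8).
r to a half-sibling = 0.25 (half-sibs share one parent — one path of length 2: r = (1/2)^2 = 1/4).
Summing one r·B term per recipient: 1·0.125·0.161 + 2·0.25·0.51 = 0.275125.

0.275125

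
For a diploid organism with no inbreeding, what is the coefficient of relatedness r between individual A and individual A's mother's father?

Each parent–offspring link contributes a factor of 1/2, and independent paths through distinct common ancestors add.
Two parent–offspring links: r = (1/2)^2 = 1/4.

0.25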